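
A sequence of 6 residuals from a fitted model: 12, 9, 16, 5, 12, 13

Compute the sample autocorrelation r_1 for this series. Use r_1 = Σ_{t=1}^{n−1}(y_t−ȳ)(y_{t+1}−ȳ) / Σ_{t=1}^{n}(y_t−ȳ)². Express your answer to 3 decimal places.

-0.645

Mean ȳ = (12 + 9 + 16 + 5 + 12 + 13)/6 = 11.1667
Numerator Σ_{t=1}^{5}(y_t−ȳ)(y_{t+1}−ȳ) = -45.6944
Denominator Σ(y_t−ȳ)² = 70.8333
r_1 = -45.6944 / 70.8333 = -0.645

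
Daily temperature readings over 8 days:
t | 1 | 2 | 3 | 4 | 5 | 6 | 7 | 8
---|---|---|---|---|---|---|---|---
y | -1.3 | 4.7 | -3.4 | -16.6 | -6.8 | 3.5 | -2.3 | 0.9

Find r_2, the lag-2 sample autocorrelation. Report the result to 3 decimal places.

-0.521

Mean ȳ = (-1.3 + 4.7 − 3.4 − 16.6 − 6.8 + 3.5 − 2.3 + 0.9)/8 = -2.6625
Deviations from mean: 1.3625, 7.3625, -0.7375, -13.9375, -4.1375, 6.1625, 0.3625, 3.5625
Σ(y_t−ȳ)(y_{t+2}−ȳ) = (-1.0048) + (-102.6148) + (3.0514) + (-85.8898) + (-1.4998) + (21.9539) = -166.0041
Denominator Σ(y_t−ȳ)² = 318.7788
r_2 = -166.0041 / 318.7788 = -0.521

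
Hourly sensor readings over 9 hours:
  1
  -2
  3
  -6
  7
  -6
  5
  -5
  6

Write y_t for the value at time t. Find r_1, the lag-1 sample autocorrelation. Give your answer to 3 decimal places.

Mean ȳ = (1 − 2 + 3 − 6 + 7 − 6 + 5 − 5 + 6)/9 = 0.3333
Numerator Σ_{t=1}^{8}(y_t−ȳ)(y_{t+1}−ȳ) = -193.7778
Denominator Σ(y_t−ȳ)² = 220.0000
r_1 = -193.7778 / 220.0000 = -0.881

-0.881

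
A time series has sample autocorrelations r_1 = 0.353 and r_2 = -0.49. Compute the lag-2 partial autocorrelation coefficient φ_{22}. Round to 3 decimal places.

-0.702

φ_{22} = (r_2 − r_1²) / (1 − r_1²)
r_1² = (0.353)² = 0.124609
Numerator = -0.49 − 0.1246 = -0.6146; denominator = 1 − 0.1246 = 0.8754
φ_{22} = -0.6146 / 0.8754 = -0.702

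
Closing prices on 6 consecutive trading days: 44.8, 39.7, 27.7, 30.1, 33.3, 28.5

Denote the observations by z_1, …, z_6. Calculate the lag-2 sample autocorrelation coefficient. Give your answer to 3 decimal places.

-0.274

Mean z̄ = (44.8 + 39.7 + 27.7 + 30.1 + 33.3 + 28.5)/6 = 34.0167
Deviations from mean: 10.7833, 5.6833, -6.3167, -3.9167, -0.7167, -5.5167
Σ(z_t−z̄)(z_{t+2}−z̄) = (-68.1147) + (-22.2597) + (4.5269) + (21.6069) = -64.2406
Denominator Σ(z_t−z̄)² = 234.7683
r_2 = -64.2406 / 234.7683 = -0.274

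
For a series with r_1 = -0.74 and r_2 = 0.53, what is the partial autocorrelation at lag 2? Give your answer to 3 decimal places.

-0.039

φ_{22} = (r_2 − r_1²) / (1 − r_1²)
r_1² = (-0.74)² = 0.5476
Numerator = 0.53 − 0.5476 = -0.0176; denominator = 1 − 0.5476 = 0.4524
φ_{22} = -0.0176 / 0.4524 = -0.039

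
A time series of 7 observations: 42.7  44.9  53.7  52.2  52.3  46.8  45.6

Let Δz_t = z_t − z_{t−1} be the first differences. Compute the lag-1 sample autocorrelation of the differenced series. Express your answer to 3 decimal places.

First differences Δz: 2.2, 8.8, -1.5, 0.1, -5.5, -1.2
Mean of differences = 0.4833
Numerator Σ(Δz_t−Δz̄)(Δz_{t+1}−Δz̄) = 10.9081
Denominator Σ(Δz_t−Δz̄)² = 114.8283
r_1(Δz) = 10.9081 / 114.8283 = 0.095

0.095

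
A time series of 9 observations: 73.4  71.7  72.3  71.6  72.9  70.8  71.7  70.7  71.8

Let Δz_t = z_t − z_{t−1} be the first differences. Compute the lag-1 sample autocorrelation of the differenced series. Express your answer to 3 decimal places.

-0.734

First differences Δz: -1.7, 0.6, -0.7, 1.3, -2.1, 0.9, -1.0, 1.1
Mean of differences = -0.2000
Numerator Σ(Δz_t−Δz̄)(Δz_{t+1}−Δz̄) = -9.2100
Denominator Σ(Δz_t−Δz̄)² = 12.5400
r_1(Δz) = -9.2100 / 12.5400 = -0.734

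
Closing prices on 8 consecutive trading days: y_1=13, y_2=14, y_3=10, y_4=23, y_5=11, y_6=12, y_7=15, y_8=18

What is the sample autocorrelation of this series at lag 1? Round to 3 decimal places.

-0.442

Mean ȳ = (13 + 14 + 10 + 23 + 11 + 12 + 15 + 18)/8 = 14.5000
Deviations from mean: -1.5000, -0.5000, -4.5000, 8.5000, -3.5000, -2.5000, 0.5000, 3.5000
Σ(y_t−ȳ)(y_{t+1}−ȳ) = (0.7500) + (2.2500) + (-38.2500) + (-29.7500) + (8.7500) + (-1.2500) + (1.7500) = -55.7500
Denominator Σ(y_t−ȳ)² = 126.0000
r_1 = -55.7500 / 126.0000 = -0.442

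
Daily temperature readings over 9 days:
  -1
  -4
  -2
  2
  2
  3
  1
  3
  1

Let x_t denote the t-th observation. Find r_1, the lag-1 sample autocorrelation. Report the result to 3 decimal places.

Mean x̄ = (-1 − 4 − 2 + 2 + 2 + 3 + 1 + 3 + 1)/9 = 0.5556
Numerator Σ_{t=1}^{8}(x_t−x̄)(x_{t+1}−x̄) = 23.9136
Denominator Σ(x_t−x̄)² = 46.2222
r_1 = 23.9136 / 46.2222 = 0.517

0.517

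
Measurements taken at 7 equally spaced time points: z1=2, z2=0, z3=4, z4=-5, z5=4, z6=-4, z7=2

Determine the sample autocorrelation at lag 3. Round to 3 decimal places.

-0.432

Mean z̄ = (2 + 0 + 4 − 5 + 4 − 4 + 2)/7 = 0.4286
Deviations from mean: 1.5714, -0.4286, 3.5714, -5.4286, 3.5714, -4.4286, 1.5714
Σ(z_t−z̄)(z_{t+3}−z̄) = (-8.5306) + (-1.5306) + (-15.8163) + (-8.5306) = -34.4082
Denominator Σ(z_t−z̄)² = 79.7143
r_3 = -34.4082 / 79.7143 = -0.432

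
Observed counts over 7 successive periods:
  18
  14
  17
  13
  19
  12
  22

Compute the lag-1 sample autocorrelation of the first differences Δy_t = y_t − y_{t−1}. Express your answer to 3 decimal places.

-0.712

First differences Δy: -4, 3, -4, 6, -7, 10
Mean of differences = 0.6667
Numerator Σ(Δy_t−Δȳ)(Δy_{t+1}−Δȳ) = -159.1111
Denominator Σ(Δy_t−Δȳ)² = 223.3333
r_1(Δy) = -159.1111 / 223.3333 = -0.712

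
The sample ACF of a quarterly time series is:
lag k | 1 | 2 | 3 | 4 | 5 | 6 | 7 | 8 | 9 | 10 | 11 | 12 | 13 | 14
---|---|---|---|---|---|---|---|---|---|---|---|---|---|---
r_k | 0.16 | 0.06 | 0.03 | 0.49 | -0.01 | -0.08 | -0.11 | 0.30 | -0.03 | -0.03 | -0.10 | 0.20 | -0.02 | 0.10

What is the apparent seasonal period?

The largest autocorrelation is r_4 = 0.49, with weaker echoes at lags 8 (0.30) and 12 (0.20); the remaining lags stay at or below 0.16.
The dominant spike at lag 4 indicates a seasonal period of 4.

4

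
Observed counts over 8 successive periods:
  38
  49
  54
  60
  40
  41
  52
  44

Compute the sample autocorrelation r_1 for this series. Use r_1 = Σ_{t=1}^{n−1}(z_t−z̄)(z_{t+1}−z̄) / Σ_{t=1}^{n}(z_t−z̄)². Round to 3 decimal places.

-0.025

Mean z̄ = (38 + 49 + 54 + 60 + 40 + 41 + 52 + 44)/8 = 47.2500
Deviations from mean: -9.2500, 1.7500, 6.7500, 12.7500, -7.2500, -6.2500, 4.7500, -3.2500
Σ(z_t−z̄)(z_{t+1}−z̄) = (-16.1875) + (11.8125) + (86.0625) + (-92.4375) + (45.3125) + (-29.6875) + (-15.4375) = -10.5625
Denominator Σ(z_t−z̄)² = 421.5000
r_1 = -10.5625 / 421.5000 = -0.025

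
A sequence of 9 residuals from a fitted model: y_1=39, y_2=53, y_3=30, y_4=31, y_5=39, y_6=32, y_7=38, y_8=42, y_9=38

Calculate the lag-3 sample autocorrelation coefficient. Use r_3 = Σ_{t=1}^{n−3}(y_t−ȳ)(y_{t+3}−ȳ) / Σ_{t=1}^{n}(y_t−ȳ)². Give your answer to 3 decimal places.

Mean ȳ = (39 + 53 + 30 + 31 + 39 + 32 + 38 + 42 + 38)/9 = 38.0000
Σ(y_t−ȳ)(y_{t+3}−ȳ) = (-7.0000) + (15.0000) + (48.0000) + (0.0000) + (4.0000) + (0.0000) = 60.0000
Denominator Σ(y_t−ȳ)² = 392.0000
r_3 = 60.0000 / 392.0000 = 0.153

0.153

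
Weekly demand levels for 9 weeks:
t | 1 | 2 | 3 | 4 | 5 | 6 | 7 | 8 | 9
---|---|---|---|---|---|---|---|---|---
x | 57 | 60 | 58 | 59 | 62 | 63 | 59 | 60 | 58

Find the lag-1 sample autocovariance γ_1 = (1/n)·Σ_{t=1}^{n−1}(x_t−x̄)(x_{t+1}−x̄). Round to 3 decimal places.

0.361

Mean x̄ = (57 + 60 + 58 + 59 + 62 + 63 + 59 + 60 + 58)/9 = 59.5556
Σ_{t=1}^{8}(x_t−x̄)(x_{t+1}−x̄) = 3.2469
γ_1 = 3.2469 / 9 = 0.361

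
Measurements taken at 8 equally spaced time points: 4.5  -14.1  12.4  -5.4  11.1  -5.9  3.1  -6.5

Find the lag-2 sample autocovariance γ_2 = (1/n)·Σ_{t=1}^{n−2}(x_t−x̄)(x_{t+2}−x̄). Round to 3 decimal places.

46.925

Mean x̄ = (4.5 − 14.1 + 12.4 − 5.4 + 11.1 − 5.9 + 3.1 − 6.5)/8 = -0.1000
Deviations: 4.6000, -14.0000, 12.5000, -5.3000, 11.2000, -5.8000, 3.2000, -6.4000
Σ_{t=1}^{6}(x_t−x̄)(x_{t+2}−x̄) = 375.4000
γ_2 = 375.4000 / 8 = 46.925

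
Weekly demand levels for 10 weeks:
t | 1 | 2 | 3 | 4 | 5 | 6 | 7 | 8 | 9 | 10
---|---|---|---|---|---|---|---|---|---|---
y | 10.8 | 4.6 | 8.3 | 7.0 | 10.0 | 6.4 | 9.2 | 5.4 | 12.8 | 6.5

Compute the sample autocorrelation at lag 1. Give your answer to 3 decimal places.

Mean ȳ = (10.8 + 4.6 + 8.3 + 7.0 + 10.0 + 6.4 + 9.2 + 5.4 + 12.8 + 6.5)/10 = 8.1000
Numerator Σ_{t=1}^{9}(y_t−ȳ)(y_{t+1}−ȳ) = -40.7400
Denominator Σ(y_t−ȳ)² = 60.4400
r_1 = -40.7400 / 60.4400 = -0.674

-0.674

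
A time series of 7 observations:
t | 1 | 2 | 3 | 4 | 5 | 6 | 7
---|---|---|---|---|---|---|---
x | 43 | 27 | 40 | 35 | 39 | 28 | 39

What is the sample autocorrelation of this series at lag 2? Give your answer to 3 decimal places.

Mean x̄ = (43 + 27 + 40 + 35 + 39 + 28 + 39)/7 = 35.8571
Deviations from mean: 7.1429, -8.8571, 4.1429, -0.8571, 3.1429, -7.8571, 3.1429
Σ(x_t−x̄)(x_{t+2}−x̄) = (29.5918) + (7.5918) + (13.0204) + (6.7347) + (9.8776) = 66.8163
Denominator Σ(x_t−x̄)² = 228.8571
r_2 = 66.8163 / 228.8571 = 0.292

0.292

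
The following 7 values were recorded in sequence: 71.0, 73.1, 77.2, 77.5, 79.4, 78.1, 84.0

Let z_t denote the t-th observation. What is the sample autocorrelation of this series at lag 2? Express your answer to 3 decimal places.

Mean z̄ = (71.0 + 73.1 + 77.2 + 77.5 + 79.4 + 78.1 + 84.0)/7 = 77.1857
Deviations from mean: -6.1857, -4.0857, 0.0143, 0.3143, 2.2143, 0.9143, 6.8143
Numerator Σ_{t=1}^{5}(z_t−z̄)(z_{t+2}−z̄) = 14.0353
Denominator Σ(z_t−z̄)² = 107.2286
r_2 = 14.0353 / 107.2286 = 0.131

0.131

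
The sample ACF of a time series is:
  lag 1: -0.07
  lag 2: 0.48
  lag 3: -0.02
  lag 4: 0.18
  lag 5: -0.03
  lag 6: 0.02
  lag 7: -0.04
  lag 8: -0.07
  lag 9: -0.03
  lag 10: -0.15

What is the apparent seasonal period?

The largest autocorrelation is r_2 = 0.48, with a weaker echo at lag 4 (0.18); the remaining lags stay at or below 0.02.
The dominant spike at lag 2 indicates a seasonal period of 2.

2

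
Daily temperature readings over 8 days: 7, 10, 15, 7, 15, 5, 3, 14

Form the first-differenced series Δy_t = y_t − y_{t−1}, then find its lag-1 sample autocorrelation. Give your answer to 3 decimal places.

First differences Δy: 3, 5, -8, 8, -10, -2, 11
Mean of differences = 1.0000
Numerator Σ(Δy_t−Δȳ)(Δy_{t+1}−Δȳ) = -165.0000
Denominator Σ(Δy_t−Δȳ)² = 380.0000
r_1(Δy) = -165.0000 / 380.0000 = -0.434

-0.434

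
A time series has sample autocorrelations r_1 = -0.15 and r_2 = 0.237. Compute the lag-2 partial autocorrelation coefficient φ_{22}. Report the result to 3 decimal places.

φ_{22} = (r_2 − r_1²) / (1 − r_1²)
r_1² = (-0.15)² = 0.0225
Numerator = 0.237 − 0.0225 = 0.2145; denominator = 1 − 0.0225 = 0.9775
φ_{22} = 0.2145 / 0.9775 = 0.219

0.219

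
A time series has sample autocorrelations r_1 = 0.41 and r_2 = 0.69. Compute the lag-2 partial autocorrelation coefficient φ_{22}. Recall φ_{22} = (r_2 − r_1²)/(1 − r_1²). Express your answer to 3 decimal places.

0.627

φ_{22} = (r_2 − r_1²) / (1 − r_1²)
r_1² = (0.41)² = 0.1681
Numerator = 0.69 − 0.1681 = 0.5219; denominator = 1 − 0.1681 = 0.8319
φ_{22} = 0.5219 / 0.8319 = 0.627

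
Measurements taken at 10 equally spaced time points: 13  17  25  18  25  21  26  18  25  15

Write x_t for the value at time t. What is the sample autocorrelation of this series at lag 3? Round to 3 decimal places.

Mean x̄ = (13 + 17 + 25 + 18 + 25 + 21 + 26 + 18 + 25 + 15)/10 = 20.3000
Σ(x_t−x̄)(x_{t+3}−x̄) = (16.7900) + (-15.5100) + (3.2900) + (-13.1100) + (-10.8100) + (3.2900) + (-30.2100) = -46.2700
Denominator Σ(x_t−x̄)² = 202.1000
r_3 = -46.2700 / 202.1000 = -0.229

-0.229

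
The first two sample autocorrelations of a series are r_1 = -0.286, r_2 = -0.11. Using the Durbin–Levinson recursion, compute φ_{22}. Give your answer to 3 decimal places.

-0.209

φ_{22} = (r_2 − r_1²) / (1 − r_1²)
r_1² = (-0.286)² = 0.081796
Numerator = -0.11 − 0.0818 = -0.1918; denominator = 1 − 0.0818 = 0.9182
φ_{22} = -0.1918 / 0.9182 = -0.209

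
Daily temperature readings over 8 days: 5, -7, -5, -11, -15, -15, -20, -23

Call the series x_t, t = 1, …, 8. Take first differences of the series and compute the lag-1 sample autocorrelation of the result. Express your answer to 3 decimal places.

First differences Δx: -12, 2, -6, -4, 0, -5, -3
Mean of differences = -4.0000
Numerator Σ(Δx_t−Δx̄)(Δx_{t+1}−Δx̄) = -65.0000
Denominator Σ(Δx_t−Δx̄)² = 122.0000
r_1(Δx) = -65.0000 / 122.0000 = -0.533

-0.533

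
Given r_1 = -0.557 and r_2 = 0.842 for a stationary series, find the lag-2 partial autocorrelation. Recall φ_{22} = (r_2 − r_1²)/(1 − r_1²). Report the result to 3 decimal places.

φ_{22} = (r_2 − r_1²) / (1 − r_1²)
r_1² = (-0.557)² = 0.310249
Numerator = 0.842 − 0.3102 = 0.5318; denominator = 1 − 0.3102 = 0.6898
φ_{22} = 0.5318 / 0.6898 = 0.771

0.771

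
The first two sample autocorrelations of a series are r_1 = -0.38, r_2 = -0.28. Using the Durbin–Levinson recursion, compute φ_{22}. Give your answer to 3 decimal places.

-0.496

φ_{22} = (r_2 − r_1²) / (1 − r_1²)
r_1² = (-0.38)² = 0.1444
Numerator = -0.28 − 0.1444 = -0.4244; denominator = 1 − 0.1444 = 0.8556
φ_{22} = -0.4244 / 0.8556 = -0.496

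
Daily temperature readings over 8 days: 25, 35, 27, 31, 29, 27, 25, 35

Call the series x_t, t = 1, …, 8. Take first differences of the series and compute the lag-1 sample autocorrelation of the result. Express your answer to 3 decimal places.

First differences Δx: 10, -8, 4, -2, -2, -2, 10
Mean of differences = 1.4286
Numerator Σ(Δx_t−Δx̄)(Δx_{t+1}−Δx̄) = -119.7551
Denominator Σ(Δx_t−Δx̄)² = 277.7143
r_1(Δx) = -119.7551 / 277.7143 = -0.431

-0.431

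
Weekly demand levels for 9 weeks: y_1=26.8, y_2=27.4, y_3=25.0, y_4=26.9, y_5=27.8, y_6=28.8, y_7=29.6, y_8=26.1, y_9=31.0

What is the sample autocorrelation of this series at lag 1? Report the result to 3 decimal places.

Mean ȳ = (26.8 + 27.4 + 25.0 + 26.9 + 27.8 + 28.8 + 29.6 + 26.1 + 31.0)/9 = 27.7111
Numerator Σ_{t=1}^{8}(y_t−ȳ)(y_{t+1}−ȳ) = -2.9346
Denominator Σ(y_t−ȳ)² = 27.1089
r_1 = -2.9346 / 27.1089 = -0.108

-0.108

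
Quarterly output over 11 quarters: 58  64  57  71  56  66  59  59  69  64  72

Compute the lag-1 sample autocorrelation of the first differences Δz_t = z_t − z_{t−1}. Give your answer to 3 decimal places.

-0.803

First differences Δz: 6, -7, 14, -15, 10, -7, 0, 10, -5, 8
Mean of differences = 1.4000
Numerator Σ(Δz_t−Δz̄)(Δz_{t+1}−Δz̄) = -661.9600
Denominator Σ(Δz_t−Δz̄)² = 824.4000
r_1(Δz) = -661.9600 / 824.4000 = -0.803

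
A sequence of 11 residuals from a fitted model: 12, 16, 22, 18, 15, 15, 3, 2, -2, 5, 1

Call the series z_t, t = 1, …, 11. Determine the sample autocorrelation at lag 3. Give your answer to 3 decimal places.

Mean z̄ = (12 + 16 + 22 + 18 + 15 + 15 + 3 + 2 − 2 + 5 + 1)/11 = 9.7273
Numerator Σ_{t=1}^{8}(z_t−z̄)(z_{t+3}−z̄) = 57.5950
Denominator Σ(z_t−z̄)² = 660.1818
r_3 = 57.5950 / 660.1818 = 0.087

0.087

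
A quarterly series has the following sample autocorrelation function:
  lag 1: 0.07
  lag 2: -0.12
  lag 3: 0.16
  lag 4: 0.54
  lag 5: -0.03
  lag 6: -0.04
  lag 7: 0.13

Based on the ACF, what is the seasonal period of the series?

The largest autocorrelation is r_4 = 0.54; the remaining lags stay at or below 0.16.
The dominant spike at lag 4 indicates a seasonal period of 4.

4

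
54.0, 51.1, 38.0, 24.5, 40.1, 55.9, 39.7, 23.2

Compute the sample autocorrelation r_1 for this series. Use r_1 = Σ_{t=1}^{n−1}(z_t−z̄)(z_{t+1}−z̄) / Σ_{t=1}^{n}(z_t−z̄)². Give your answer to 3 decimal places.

Mean z̄ = (54.0 + 51.1 + 38.0 + 24.5 + 40.1 + 55.9 + 39.7 + 23.2)/8 = 40.8125
Numerator Σ_{t=1}^{7}(z_t−z̄)(z_{t+1}−z̄) = 156.2936
Denominator Σ(z_t−z̄)² = 1093.3288
r_1 = 156.2936 / 1093.3288 = 0.143

0.143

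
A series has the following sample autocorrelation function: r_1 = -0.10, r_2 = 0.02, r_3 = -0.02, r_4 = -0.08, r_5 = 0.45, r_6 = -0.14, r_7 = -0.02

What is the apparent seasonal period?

5

The largest autocorrelation is r_5 = 0.45; the remaining lags stay at or below 0.02.
The dominant spike at lag 5 indicates a seasonal period of 5.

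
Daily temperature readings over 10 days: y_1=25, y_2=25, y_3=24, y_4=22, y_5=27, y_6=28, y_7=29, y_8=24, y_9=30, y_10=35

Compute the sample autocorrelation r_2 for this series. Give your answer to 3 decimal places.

Mean ȳ = (25 + 25 + 24 + 22 + 27 + 28 + 29 + 24 + 30 + 35)/10 = 26.9000
Numerator Σ_{t=1}^{8}(y_t−ȳ)(y_{t+2}−ȳ) = -10.8200
Denominator Σ(y_t−ȳ)² = 128.9000
r_2 = -10.8200 / 128.9000 = -0.084

-0.084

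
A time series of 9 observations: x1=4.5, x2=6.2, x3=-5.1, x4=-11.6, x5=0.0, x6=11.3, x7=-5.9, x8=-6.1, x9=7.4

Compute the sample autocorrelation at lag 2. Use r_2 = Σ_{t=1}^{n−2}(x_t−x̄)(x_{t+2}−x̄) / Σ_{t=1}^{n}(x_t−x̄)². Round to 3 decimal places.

Mean x̄ = (4.5 + 6.2 − 5.1 − 11.6 + 0.0 + 11.3 − 5.9 − 6.1 + 7.4)/9 = 0.0778
Σ(x_t−x̄)(x_{t+2}−x̄) = (-22.8973) + (-71.4940) + (0.4027) + (-131.0506) + (0.4649) + (-69.3284) + (-43.7706) = -337.6732
Denominator Σ(x_t−x̄)² = 473.6756
r_2 = -337.6732 / 473.6756 = -0.713

-0.713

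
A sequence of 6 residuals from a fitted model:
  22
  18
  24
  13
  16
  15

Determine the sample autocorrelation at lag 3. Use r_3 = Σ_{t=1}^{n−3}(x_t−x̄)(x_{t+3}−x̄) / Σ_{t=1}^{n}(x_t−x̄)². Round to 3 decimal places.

Mean x̄ = (22 + 18 + 24 + 13 + 16 + 15)/6 = 18.0000
Σ(x_t−x̄)(x_{t+3}−x̄) = (-20.0000) + (0.0000) + (-18.0000) = -38.0000
Denominator Σ(x_t−x̄)² = 90.0000
r_3 = -38.0000 / 90.0000 = -0.422

-0.422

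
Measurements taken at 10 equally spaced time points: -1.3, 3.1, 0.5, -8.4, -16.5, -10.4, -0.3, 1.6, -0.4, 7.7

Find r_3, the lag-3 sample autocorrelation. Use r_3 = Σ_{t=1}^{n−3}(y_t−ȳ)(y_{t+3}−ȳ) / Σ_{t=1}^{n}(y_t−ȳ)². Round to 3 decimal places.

-0.370

Mean ȳ = (-1.3 + 3.1 + 0.5 − 8.4 − 16.5 − 10.4 − 0.3 + 1.6 − 0.4 + 7.7)/10 = -2.4400
Σ(y_t−ȳ)(y_{t+3}−ȳ) = (-6.7944) + (-77.8924) + (-23.4024) + (-12.7544) + (-56.8024) + (-16.2384) + (21.6996) = -172.1848
Denominator Σ(y_t−ȳ)² = 465.0840
r_3 = -172.1848 / 465.0840 = -0.370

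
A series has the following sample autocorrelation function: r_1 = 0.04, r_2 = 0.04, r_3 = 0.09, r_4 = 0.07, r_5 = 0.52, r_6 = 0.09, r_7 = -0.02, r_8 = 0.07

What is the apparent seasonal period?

The largest autocorrelation is r_5 = 0.52; the remaining lags stay at or below 0.09.
The dominant spike at lag 5 indicates a seasonal period of 5.

5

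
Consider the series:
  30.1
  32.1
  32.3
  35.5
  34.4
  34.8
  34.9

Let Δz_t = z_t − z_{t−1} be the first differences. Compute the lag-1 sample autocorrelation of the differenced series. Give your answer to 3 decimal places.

First differences Δz: 2.0, 0.2, 3.2, -1.1, 0.4, 0.1
Mean of differences = 0.8000
Numerator Σ(Δz_t−Δz̄)(Δz_{t+1}−Δz̄) = -5.6800
Denominator Σ(Δz_t−Δz̄)² = 11.8200
r_1(Δz) = -5.6800 / 11.8200 = -0.481

-0.481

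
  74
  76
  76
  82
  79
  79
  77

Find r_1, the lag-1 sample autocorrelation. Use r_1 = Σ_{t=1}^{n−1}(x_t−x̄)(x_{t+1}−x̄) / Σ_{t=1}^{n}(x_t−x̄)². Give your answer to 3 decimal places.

Mean x̄ = (74 + 76 + 76 + 82 + 79 + 79 + 77)/7 = 77.5714
Deviations from mean: -3.5714, -1.5714, -1.5714, 4.4286, 1.4286, 1.4286, -0.5714
Numerator Σ_{t=1}^{6}(x_t−x̄)(x_{t+1}−x̄) = 8.6735
Denominator Σ(x_t−x̄)² = 41.7143
r_1 = 8.6735 / 41.7143 = 0.208

0.208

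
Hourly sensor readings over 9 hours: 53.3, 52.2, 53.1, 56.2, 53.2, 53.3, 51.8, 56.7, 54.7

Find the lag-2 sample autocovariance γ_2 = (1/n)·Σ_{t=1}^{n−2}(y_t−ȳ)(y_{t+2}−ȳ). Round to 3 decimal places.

-0.697

Mean ȳ = (53.3 + 52.2 + 53.1 + 56.2 + 53.2 + 53.3 + 51.8 + 56.7 + 54.7)/9 = 53.8333
Σ_{t=1}^{7}(y_t−ȳ)(y_{t+2}−ȳ) = -6.2756
γ_2 = -6.2756 / 9 = -0.697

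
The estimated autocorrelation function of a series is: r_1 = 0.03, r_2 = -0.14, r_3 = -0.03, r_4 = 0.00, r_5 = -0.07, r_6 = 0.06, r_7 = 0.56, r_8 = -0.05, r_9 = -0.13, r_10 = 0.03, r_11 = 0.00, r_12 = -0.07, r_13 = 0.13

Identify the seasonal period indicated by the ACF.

The largest autocorrelation is r_7 = 0.56; the remaining lags stay at or below 0.13.
The dominant spike at lag 7 indicates a seasonal period of 7.

7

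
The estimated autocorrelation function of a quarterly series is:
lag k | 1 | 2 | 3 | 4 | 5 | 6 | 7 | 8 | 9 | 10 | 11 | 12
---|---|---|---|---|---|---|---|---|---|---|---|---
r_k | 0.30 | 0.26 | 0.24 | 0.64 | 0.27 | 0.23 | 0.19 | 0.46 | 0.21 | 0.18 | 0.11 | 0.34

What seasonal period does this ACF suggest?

The largest autocorrelation is r_4 = 0.64, with weaker echoes at lags 8 (0.46) and 12 (0.34); the remaining lags stay at or below 0.30. The elevated value at lag 1 (0.30), dropping to 0.26 at lag 2, reflects decaying short-term dependence rather than seasonality.
The dominant spike at lag 4 indicates a seasonal period of 4.

4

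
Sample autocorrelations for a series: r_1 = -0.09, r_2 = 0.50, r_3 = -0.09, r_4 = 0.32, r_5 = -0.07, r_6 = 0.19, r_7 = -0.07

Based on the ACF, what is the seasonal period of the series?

2

The largest autocorrelation is r_2 = 0.50, with weaker echoes at lags 4 (0.32) and 6 (0.19); the remaining lags stay at or below -0.07.
The dominant spike at lag 2 indicates a seasonal period of 2.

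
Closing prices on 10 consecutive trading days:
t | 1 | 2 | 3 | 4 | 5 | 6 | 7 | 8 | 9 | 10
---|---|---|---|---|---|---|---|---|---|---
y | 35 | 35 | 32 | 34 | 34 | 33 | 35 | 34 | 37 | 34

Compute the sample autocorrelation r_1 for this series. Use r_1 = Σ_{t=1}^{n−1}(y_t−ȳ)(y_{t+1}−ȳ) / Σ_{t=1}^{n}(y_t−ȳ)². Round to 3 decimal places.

-0.167

Mean ȳ = (35 + 35 + 32 + 34 + 34 + 33 + 35 + 34 + 37 + 34)/10 = 34.3000
Numerator Σ_{t=1}^{9}(y_t−ȳ)(y_{t+1}−ȳ) = -2.6900
Denominator Σ(y_t−ȳ)² = 16.1000
r_1 = -2.6900 / 16.1000 = -0.167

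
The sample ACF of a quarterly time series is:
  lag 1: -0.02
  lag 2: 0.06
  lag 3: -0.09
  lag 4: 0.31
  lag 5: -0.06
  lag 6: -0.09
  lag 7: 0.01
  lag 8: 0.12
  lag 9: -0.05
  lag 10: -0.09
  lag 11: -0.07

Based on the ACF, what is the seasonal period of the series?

The largest autocorrelation is r_4 = 0.31; the remaining lags stay at or below 0.12.
The dominant spike at lag 4 indicates a seasonal period of 4.

4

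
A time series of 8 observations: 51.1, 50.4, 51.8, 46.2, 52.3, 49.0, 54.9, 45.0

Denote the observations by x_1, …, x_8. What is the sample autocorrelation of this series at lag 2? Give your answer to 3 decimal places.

0.333

Mean x̄ = (51.1 + 50.4 + 51.8 + 46.2 + 52.3 + 49.0 + 54.9 + 45.0)/8 = 50.0875
Deviations from mean: 1.0125, 0.3125, 1.7125, -3.8875, 2.2125, -1.0875, 4.8125, -5.0875
Σ(x_t−x̄)(x_{t+2}−x̄) = (1.7339) + (-1.2148) + (3.7889) + (4.2277) + (10.6477) + (5.5327) = 24.7159
Denominator Σ(x_t−x̄)² = 74.2888
r_2 = 24.7159 / 74.2888 = 0.333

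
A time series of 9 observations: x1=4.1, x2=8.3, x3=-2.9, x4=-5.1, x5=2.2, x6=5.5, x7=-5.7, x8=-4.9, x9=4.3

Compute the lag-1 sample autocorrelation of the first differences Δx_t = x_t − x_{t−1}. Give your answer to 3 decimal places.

First differences Δx: 4.2, -11.2, -2.2, 7.3, 3.3, -11.2, 0.8, 9.2
Mean of differences = 0.0250
Numerator Σ(Δx_t−Δx̄)(Δx_{t+1}−Δx̄) = -52.6006
Denominator Σ(Δx_t−Δx̄)² = 422.8150
r_1(Δx) = -52.6006 / 422.8150 = -0.124

-0.124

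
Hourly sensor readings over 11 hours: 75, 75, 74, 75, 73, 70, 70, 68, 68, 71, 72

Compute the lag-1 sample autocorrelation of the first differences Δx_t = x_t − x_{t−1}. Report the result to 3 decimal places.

0.168

First differences Δx: 0, -1, 1, -2, -3, 0, -2, 0, 3, 1
Mean of differences = -0.3000
Numerator Σ(Δx_t−Δx̄)(Δx_{t+1}−Δx̄) = 4.7100
Denominator Σ(Δx_t−Δx̄)² = 28.1000
r_1(Δx) = 4.7100 / 28.1000 = 0.168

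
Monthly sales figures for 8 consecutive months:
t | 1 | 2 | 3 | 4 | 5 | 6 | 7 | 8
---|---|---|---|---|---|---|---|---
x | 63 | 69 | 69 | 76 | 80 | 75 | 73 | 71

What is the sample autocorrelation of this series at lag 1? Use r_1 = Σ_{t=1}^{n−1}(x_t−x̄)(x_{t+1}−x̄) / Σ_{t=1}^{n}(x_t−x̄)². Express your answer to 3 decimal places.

0.432

Mean x̄ = (63 + 69 + 69 + 76 + 80 + 75 + 73 + 71)/8 = 72.0000
Deviations from mean: -9.0000, -3.0000, -3.0000, 4.0000, 8.0000, 3.0000, 1.0000, -1.0000
Numerator Σ_{t=1}^{7}(x_t−x̄)(x_{t+1}−x̄) = 82.0000
Denominator Σ(x_t−x̄)² = 190.0000
r_1 = 82.0000 / 190.0000 = 0.432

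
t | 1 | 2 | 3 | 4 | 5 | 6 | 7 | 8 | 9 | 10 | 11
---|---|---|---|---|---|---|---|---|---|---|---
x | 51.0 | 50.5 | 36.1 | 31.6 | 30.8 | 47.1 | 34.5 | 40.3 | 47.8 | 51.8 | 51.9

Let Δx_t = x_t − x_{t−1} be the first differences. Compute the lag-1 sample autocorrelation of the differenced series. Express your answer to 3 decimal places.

-0.187

First differences Δx: -0.5, -14.4, -4.5, -0.8, 16.3, -12.6, 5.8, 7.5, 4.0, 0.1
Mean of differences = 0.0900
Numerator Σ(Δx_t−Δx̄)(Δx_{t+1}−Δx̄) = -142.1251
Denominator Σ(Δx_t−Δx̄)² = 758.7690
r_1(Δx) = -142.1251 / 758.7690 = -0.187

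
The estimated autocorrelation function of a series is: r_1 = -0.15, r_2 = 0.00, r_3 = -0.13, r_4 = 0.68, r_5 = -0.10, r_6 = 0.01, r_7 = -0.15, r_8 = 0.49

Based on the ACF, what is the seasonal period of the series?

4

The largest autocorrelation is r_4 = 0.68, with a weaker echo at lag 8 (0.49); the remaining lags stay at or below 0.01.
The dominant spike at lag 4 indicates a seasonal period of 4.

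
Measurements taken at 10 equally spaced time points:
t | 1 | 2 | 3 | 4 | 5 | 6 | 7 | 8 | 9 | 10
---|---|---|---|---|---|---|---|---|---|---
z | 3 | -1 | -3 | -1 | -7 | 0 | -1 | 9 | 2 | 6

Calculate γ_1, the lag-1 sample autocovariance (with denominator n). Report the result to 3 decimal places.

3.191

Mean z̄ = (3 − 1 − 3 − 1 − 7 + 0 − 1 + 9 + 2 + 6)/10 = 0.7000
Σ_{t=1}^{9}(z_t−z̄)(z_{t+1}−z̄) = 31.9100
γ_1 = 31.9100 / 10 = 3.191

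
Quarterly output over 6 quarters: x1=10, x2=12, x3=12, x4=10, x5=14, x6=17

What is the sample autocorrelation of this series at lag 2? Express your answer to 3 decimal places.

-0.268

Mean x̄ = (10 + 12 + 12 + 10 + 14 + 17)/6 = 12.5000
Σ(x_t−x̄)(x_{t+2}−x̄) = (1.2500) + (1.2500) + (-0.7500) + (-11.2500) = -9.5000
Denominator Σ(x_t−x̄)² = 35.5000
r_2 = -9.5000 / 35.5000 = -0.268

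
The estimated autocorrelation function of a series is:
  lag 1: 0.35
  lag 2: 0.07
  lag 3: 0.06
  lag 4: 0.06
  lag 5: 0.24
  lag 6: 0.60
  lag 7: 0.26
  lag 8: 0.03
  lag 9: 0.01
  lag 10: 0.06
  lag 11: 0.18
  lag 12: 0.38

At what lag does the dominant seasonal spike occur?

6

The largest autocorrelation is r_6 = 0.60, with a weaker echo at lag 12 (0.38); the remaining lags stay at or below 0.35. The elevated value at lag 1 (0.35), dropping to 0.07 at lag 2, reflects decaying short-term dependence rather than seasonality.
The dominant spike at lag 6 indicates a seasonal period of 6.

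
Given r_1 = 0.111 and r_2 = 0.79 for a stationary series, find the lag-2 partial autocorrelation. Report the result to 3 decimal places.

0.787

φ_{22} = (r_2 − r_1²) / (1 − r_1²)
r_1² = (0.111)² = 0.012321
Numerator = 0.79 − 0.0123 = 0.7777; denominator = 1 − 0.0123 = 0.9877
φ_{22} = 0.7777 / 0.9877 = 0.787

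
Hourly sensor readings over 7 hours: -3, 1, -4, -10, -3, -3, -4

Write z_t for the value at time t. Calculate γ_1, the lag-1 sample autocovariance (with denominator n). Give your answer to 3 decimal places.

-0.052

Mean z̄ = (-3 + 1 − 4 − 10 − 3 − 3 − 4)/7 = -3.7143
Σ_{t=1}^{6}(z_t−z̄)(z_{t+1}−z̄) = -0.3673
γ_1 = -0.3673 / 7 = -0.052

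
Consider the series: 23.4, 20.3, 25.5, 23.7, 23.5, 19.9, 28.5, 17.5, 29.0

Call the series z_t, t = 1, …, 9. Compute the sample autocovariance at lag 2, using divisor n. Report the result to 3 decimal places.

Mean z̄ = (23.4 + 20.3 + 25.5 + 23.7 + 23.5 + 19.9 + 28.5 + 17.5 + 29.0)/9 = 23.4778
Σ_{t=1}^{7}(z_t−z̄)(z_{t+2}−z̄) = 47.6190
γ_2 = 47.6190 / 9 = 5.291

5.291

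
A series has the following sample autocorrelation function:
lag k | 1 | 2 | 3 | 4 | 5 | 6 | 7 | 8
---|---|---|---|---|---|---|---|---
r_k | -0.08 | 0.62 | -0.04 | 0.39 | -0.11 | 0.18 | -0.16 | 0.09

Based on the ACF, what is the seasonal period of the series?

The largest autocorrelation is r_2 = 0.62, with weaker echoes at lags 4 (0.39) and 6 (0.18); the remaining lags stay at or below 0.09.
The dominant spike at lag 2 indicates a seasonal period of 2.

2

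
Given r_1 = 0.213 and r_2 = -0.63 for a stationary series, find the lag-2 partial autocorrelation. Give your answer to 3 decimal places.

φ_{22} = (r_2 − r_1²) / (1 − r_1²)
r_1² = (0.213)² = 0.045369
Numerator = -0.63 − 0.0454 = -0.6754; denominator = 1 − 0.0454 = 0.9546
φ_{22} = -0.6754 / 0.9546 = -0.707

-0.707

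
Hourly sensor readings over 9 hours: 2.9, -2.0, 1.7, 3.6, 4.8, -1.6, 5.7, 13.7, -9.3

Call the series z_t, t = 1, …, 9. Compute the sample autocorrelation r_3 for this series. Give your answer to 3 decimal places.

0.221

Mean z̄ = (2.9 − 2.0 + 1.7 + 3.6 + 4.8 − 1.6 + 5.7 + 13.7 − 9.3)/9 = 2.1667
Σ(z_t−z̄)(z_{t+3}−z̄) = (1.0511) + (-10.9722) + (1.7578) + (5.0644) + (30.3711) + (43.1911) = 70.4633
Denominator Σ(z_t−z̄)² = 318.2800
r_3 = 70.4633 / 318.2800 = 0.221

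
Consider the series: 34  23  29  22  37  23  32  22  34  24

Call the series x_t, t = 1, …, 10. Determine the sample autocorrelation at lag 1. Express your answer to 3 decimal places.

Mean x̄ = (34 + 23 + 29 + 22 + 37 + 23 + 32 + 22 + 34 + 24)/10 = 28.0000
Numerator Σ_{t=1}^{9}(x_t−x̄)(x_{t+1}−x̄) = -244.0000
Denominator Σ(x_t−x̄)² = 308.0000
r_1 = -244.0000 / 308.0000 = -0.792

-0.792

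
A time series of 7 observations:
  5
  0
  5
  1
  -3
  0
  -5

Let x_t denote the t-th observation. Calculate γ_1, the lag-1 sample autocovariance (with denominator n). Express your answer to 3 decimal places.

0.076

Mean x̄ = (5 + 0 + 5 + 1 − 3 + 0 − 5)/7 = 0.4286
Σ_{t=1}^{6}(x_t−x̄)(x_{t+1}−x̄) = 0.5306
γ_1 = 0.5306 / 7 = 0.076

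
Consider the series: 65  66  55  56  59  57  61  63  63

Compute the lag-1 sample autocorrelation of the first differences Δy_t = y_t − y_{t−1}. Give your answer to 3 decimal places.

First differences Δy: 1, -11, 1, 3, -2, 4, 2, 0
Mean of differences = -0.2500
Numerator Σ(Δy_t−Δȳ)(Δy_{t+1}−Δȳ) = -25.8125
Denominator Σ(Δy_t−Δȳ)² = 155.5000
r_1(Δy) = -25.8125 / 155.5000 = -0.166

-0.166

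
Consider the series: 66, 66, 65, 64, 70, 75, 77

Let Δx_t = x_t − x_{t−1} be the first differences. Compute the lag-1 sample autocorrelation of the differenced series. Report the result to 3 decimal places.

First differences Δx: 0, -1, -1, 6, 5, 2
Mean of differences = 1.8333
Numerator Σ(Δx_t−Δx̄)(Δx_{t+1}−Δx̄) = 15.1389
Denominator Σ(Δx_t−Δx̄)² = 46.8333
r_1(Δx) = 15.1389 / 46.8333 = 0.323

0.323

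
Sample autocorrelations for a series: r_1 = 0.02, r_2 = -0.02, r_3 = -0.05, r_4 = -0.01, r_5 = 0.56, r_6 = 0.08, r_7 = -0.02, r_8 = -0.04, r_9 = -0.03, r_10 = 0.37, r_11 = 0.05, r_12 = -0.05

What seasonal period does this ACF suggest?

The largest autocorrelation is r_5 = 0.56, with a weaker echo at lag 10 (0.37); the remaining lags stay at or below 0.08.
The dominant spike at lag 5 indicates a seasonal period of 5.

5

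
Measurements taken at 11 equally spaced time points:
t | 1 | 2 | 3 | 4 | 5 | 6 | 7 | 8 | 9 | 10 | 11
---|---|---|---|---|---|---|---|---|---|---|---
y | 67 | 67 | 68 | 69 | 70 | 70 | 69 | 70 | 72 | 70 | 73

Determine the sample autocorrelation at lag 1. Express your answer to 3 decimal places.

0.418

Mean ȳ = (67 + 67 + 68 + 69 + 70 + 70 + 69 + 70 + 72 + 70 + 73)/11 = 69.5455
Numerator Σ_{t=1}^{10}(y_t−ȳ)(y_{t+1}−ȳ) = 14.5207
Denominator Σ(y_t−ȳ)² = 34.7273
r_1 = 14.5207 / 34.7273 = 0.418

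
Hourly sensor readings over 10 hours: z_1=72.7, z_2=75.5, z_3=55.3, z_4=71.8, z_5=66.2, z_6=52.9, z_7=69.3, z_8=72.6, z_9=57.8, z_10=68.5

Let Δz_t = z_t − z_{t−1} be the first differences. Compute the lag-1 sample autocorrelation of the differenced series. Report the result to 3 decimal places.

-0.522

First differences Δz: 2.8, -20.2, 16.5, -5.6, -13.3, 16.4, 3.3, -14.8, 10.7
Mean of differences = -0.4667
Numerator Σ(Δz_t−Δz̄)(Δz_{t+1}−Δz̄) = -787.4578
Denominator Σ(Δz_t−Δz̄)² = 1507.8000
r_1(Δz) = -787.4578 / 1507.8000 = -0.522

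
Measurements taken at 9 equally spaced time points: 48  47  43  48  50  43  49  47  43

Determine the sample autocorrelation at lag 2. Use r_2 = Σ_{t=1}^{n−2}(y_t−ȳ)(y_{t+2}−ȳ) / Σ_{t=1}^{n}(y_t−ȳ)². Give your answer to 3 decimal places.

Mean ȳ = (48 + 47 + 43 + 48 + 50 + 43 + 49 + 47 + 43)/9 = 46.4444
Numerator Σ_{t=1}^{7}(y_t−ȳ)(y_{t+2}−ȳ) = -23.7284
Denominator Σ(y_t−ȳ)² = 60.2222
r_2 = -23.7284 / 60.2222 = -0.394

-0.394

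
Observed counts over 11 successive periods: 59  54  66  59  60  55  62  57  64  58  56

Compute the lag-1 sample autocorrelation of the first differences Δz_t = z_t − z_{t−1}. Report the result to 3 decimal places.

-0.714

First differences Δz: -5, 12, -7, 1, -5, 7, -5, 7, -6, -2
Mean of differences = -0.3000
Numerator Σ(Δz_t−Δz̄)(Δz_{t+1}−Δz̄) = -289.8900
Denominator Σ(Δz_t−Δz̄)² = 406.1000
r_1(Δz) = -289.8900 / 406.1000 = -0.714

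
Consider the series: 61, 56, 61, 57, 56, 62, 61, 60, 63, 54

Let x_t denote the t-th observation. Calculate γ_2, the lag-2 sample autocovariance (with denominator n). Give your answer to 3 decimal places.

Mean x̄ = (61 + 56 + 61 + 57 + 56 + 62 + 61 + 60 + 63 + 54)/10 = 59.1000
Σ_{t=1}^{8}(x_t−x̄)(x_{t+2}−x̄) = -2.3200
γ_2 = -2.3200 / 10 = -0.232

-0.232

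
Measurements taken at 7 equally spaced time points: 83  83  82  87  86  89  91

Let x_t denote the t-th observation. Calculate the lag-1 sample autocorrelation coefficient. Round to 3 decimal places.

Mean x̄ = (83 + 83 + 82 + 87 + 86 + 89 + 91)/7 = 85.8571
Deviations from mean: -2.8571, -2.8571, -3.8571, 1.1429, 0.1429, 3.1429, 5.1429
Σ(x_t−x̄)(x_{t+1}−x̄) = (8.1633) + (11.0204) + (-4.4082) + (0.1633) + (0.4490) + (16.1633) = 31.5510
Denominator Σ(x_t−x̄)² = 68.8571
r_1 = 31.5510 / 68.8571 = 0.458

0.458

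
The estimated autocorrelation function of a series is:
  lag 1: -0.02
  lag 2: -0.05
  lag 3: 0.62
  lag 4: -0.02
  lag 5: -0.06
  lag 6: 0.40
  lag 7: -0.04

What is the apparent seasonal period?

The largest autocorrelation is r_3 = 0.62, with a weaker echo at lag 6 (0.40); the remaining lags stay at or below -0.02.
The dominant spike at lag 3 indicates a seasonal period of 3.

3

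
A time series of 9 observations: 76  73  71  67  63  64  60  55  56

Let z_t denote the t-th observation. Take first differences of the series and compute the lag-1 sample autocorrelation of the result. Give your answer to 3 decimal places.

-0.375

First differences Δz: -3, -2, -4, -4, 1, -4, -5, 1
Mean of differences = -2.5000
Numerator Σ(Δz_t−Δz̄)(Δz_{t+1}−Δz̄) = -14.2500
Denominator Σ(Δz_t−Δz̄)² = 38.0000
r_1(Δz) = -14.2500 / 38.0000 = -0.375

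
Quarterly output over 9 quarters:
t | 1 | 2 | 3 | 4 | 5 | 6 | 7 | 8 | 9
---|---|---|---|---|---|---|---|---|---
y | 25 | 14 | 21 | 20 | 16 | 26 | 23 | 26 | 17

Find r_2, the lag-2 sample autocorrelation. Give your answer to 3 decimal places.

0.056

Mean ȳ = (25 + 14 + 21 + 20 + 16 + 26 + 23 + 26 + 17)/9 = 20.8889
Numerator Σ_{t=1}^{7}(y_t−ȳ)(y_{t+2}−ȳ) = 9.0864
Denominator Σ(y_t−ȳ)² = 160.8889
r_2 = 9.0864 / 160.8889 = 0.056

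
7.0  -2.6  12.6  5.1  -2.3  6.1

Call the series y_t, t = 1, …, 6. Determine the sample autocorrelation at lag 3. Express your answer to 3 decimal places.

Mean ȳ = (7.0 − 2.6 + 12.6 + 5.1 − 2.3 + 6.1)/6 = 4.3167
Deviations from mean: 2.6833, -6.9167, 8.2833, 0.7833, -6.6167, 1.7833
Σ(y_t−ȳ)(y_{t+3}−ȳ) = (2.1019) + (45.7653) + (14.7719) = 62.6392
Denominator Σ(y_t−ȳ)² = 171.2283
r_3 = 62.6392 / 171.2283 = 0.366

0.366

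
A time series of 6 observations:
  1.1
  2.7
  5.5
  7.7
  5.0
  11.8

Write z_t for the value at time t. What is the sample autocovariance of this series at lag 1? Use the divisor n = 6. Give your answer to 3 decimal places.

1.366

Mean z̄ = (1.1 + 2.7 + 5.5 + 7.7 + 5.0 + 11.8)/6 = 5.6333
Deviations: -4.5333, -2.9333, -0.1333, 2.0667, -0.6333, 6.1667
Σ_{t=1}^{5}(z_t−z̄)(z_{t+1}−z̄) = 8.1989
γ_1 = 8.1989 / 6 = 1.366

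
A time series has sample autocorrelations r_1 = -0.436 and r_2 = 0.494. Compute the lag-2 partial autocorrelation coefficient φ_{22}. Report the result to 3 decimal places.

0.375

φ_{22} = (r_2 − r_1²) / (1 − r_1²)
r_1² = (-0.436)² = 0.190096
Numerator = 0.494 − 0.1901 = 0.3039; denominator = 1 − 0.1901 = 0.8099
φ_{22} = 0.3039 / 0.8099 = 0.375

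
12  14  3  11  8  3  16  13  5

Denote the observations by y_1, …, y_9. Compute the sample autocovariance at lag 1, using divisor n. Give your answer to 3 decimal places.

Mean ȳ = (12 + 14 + 3 + 11 + 8 + 3 + 16 + 13 + 5)/9 = 9.4444
Σ_{t=1}^{8}(y_t−ȳ)(y_{t+1}−ȳ) = -55.4198
γ_1 = -55.4198 / 9 = -6.158

-6.158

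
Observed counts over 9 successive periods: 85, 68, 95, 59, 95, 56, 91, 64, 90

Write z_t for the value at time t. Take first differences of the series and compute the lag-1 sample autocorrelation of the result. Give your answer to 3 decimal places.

First differences Δz: -17, 27, -36, 36, -39, 35, -27, 26
Mean of differences = 0.6250
Numerator Σ(Δz_t−Δz̄)(Δz_{t+1}−Δz̄) = -7140.8906
Denominator Σ(Δz_t−Δz̄)² = 7757.8750
r_1(Δz) = -7140.8906 / 7757.8750 = -0.920

-0.920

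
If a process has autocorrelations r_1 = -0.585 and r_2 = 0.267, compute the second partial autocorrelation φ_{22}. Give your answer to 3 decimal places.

φ_{22} = (r_2 − r_1²) / (1 − r_1²)
r_1² = (-0.585)² = 0.342225
Numerator = 0.267 − 0.3422 = -0.0752; denominator = 1 − 0.3422 = 0.6578
φ_{22} = -0.0752 / 0.6578 = -0.114

-0.114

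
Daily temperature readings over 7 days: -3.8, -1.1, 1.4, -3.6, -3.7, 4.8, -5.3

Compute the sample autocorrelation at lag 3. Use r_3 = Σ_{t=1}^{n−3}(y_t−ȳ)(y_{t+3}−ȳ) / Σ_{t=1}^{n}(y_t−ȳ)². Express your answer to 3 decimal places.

0.388

Mean ȳ = (-3.8 − 1.1 + 1.4 − 3.6 − 3.7 + 4.8 − 5.3)/7 = -1.6143
Deviations from mean: -2.1857, 0.5143, 3.0143, -1.9857, -2.0857, 6.4143, -3.6857
Numerator Σ_{t=1}^{4}(y_t−ȳ)(y_{t+3}−ȳ) = 29.9208
Denominator Σ(y_t−ȳ)² = 77.1486
r_3 = 29.9208 / 77.1486 = 0.388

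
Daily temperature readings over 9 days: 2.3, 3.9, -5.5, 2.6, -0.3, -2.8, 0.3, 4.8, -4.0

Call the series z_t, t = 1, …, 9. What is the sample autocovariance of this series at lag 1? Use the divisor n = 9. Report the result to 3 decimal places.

-5.086

Mean z̄ = (2.3 + 3.9 − 5.5 + 2.6 − 0.3 − 2.8 + 0.3 + 4.8 − 4.0)/9 = 0.1444
Σ_{t=1}^{8}(z_t−z̄)(z_{t+1}−z̄) = -45.7742
γ_1 = -45.7742 / 9 = -5.086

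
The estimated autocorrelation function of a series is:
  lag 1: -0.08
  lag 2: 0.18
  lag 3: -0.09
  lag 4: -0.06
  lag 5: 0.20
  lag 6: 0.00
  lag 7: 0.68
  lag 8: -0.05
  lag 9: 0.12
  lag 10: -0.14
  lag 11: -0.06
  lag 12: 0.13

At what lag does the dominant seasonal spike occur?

The largest autocorrelation is r_7 = 0.68; the remaining lags stay at or below 0.20.
The dominant spike at lag 7 indicates a seasonal period of 7.

7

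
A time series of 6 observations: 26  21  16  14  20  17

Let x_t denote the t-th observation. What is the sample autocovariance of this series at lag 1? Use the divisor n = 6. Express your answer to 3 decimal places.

Mean x̄ = (26 + 21 + 16 + 14 + 20 + 17)/6 = 19.0000
Σ_{t=1}^{5}(x_t−x̄)(x_{t+1}−x̄) = 16.0000
γ_1 = 16.0000 / 6 = 2.667

2.667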